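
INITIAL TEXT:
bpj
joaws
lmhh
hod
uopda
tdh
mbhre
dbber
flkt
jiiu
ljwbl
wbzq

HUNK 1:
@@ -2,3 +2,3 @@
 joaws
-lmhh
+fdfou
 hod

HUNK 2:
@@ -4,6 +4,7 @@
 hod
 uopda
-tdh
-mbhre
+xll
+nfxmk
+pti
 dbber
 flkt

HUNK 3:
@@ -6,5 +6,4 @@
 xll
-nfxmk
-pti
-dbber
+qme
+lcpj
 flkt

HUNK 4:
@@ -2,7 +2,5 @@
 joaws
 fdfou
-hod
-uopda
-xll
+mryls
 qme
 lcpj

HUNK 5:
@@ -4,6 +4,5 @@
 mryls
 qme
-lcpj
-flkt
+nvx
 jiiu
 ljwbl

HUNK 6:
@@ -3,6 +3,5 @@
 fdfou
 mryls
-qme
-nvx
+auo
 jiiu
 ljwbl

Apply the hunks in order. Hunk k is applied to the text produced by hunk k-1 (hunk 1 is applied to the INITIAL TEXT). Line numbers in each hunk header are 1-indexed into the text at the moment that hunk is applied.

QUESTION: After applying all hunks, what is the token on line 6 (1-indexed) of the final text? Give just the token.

Hunk 1: at line 2 remove [lmhh] add [fdfou] -> 12 lines: bpj joaws fdfou hod uopda tdh mbhre dbber flkt jiiu ljwbl wbzq
Hunk 2: at line 4 remove [tdh,mbhre] add [xll,nfxmk,pti] -> 13 lines: bpj joaws fdfou hod uopda xll nfxmk pti dbber flkt jiiu ljwbl wbzq
Hunk 3: at line 6 remove [nfxmk,pti,dbber] add [qme,lcpj] -> 12 lines: bpj joaws fdfou hod uopda xll qme lcpj flkt jiiu ljwbl wbzq
Hunk 4: at line 2 remove [hod,uopda,xll] add [mryls] -> 10 lines: bpj joaws fdfou mryls qme lcpj flkt jiiu ljwbl wbzq
Hunk 5: at line 4 remove [lcpj,flkt] add [nvx] -> 9 lines: bpj joaws fdfou mryls qme nvx jiiu ljwbl wbzq
Hunk 6: at line 3 remove [qme,nvx] add [auo] -> 8 lines: bpj joaws fdfou mryls auo jiiu ljwbl wbzq
Final line 6: jiiu

Answer: jiiu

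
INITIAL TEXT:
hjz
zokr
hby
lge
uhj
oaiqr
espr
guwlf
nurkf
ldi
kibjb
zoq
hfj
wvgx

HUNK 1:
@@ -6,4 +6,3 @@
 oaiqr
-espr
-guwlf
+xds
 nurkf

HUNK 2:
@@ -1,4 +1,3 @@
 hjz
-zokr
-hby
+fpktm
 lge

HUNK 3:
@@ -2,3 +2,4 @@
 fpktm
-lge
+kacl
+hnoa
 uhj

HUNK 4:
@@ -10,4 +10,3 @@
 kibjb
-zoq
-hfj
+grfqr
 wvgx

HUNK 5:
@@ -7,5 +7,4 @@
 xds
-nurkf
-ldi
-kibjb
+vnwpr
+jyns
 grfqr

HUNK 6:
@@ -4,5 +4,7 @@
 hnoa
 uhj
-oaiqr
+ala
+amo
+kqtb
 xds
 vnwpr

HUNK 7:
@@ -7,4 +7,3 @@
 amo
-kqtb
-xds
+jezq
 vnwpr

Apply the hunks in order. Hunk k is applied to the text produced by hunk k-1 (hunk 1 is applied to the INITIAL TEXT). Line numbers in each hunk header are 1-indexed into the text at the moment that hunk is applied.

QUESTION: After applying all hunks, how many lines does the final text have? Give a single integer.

Hunk 1: at line 6 remove [espr,guwlf] add [xds] -> 13 lines: hjz zokr hby lge uhj oaiqr xds nurkf ldi kibjb zoq hfj wvgx
Hunk 2: at line 1 remove [zokr,hby] add [fpktm] -> 12 lines: hjz fpktm lge uhj oaiqr xds nurkf ldi kibjb zoq hfj wvgx
Hunk 3: at line 2 remove [lge] add [kacl,hnoa] -> 13 lines: hjz fpktm kacl hnoa uhj oaiqr xds nurkf ldi kibjb zoq hfj wvgx
Hunk 4: at line 10 remove [zoq,hfj] add [grfqr] -> 12 lines: hjz fpktm kacl hnoa uhj oaiqr xds nurkf ldi kibjb grfqr wvgx
Hunk 5: at line 7 remove [nurkf,ldi,kibjb] add [vnwpr,jyns] -> 11 lines: hjz fpktm kacl hnoa uhj oaiqr xds vnwpr jyns grfqr wvgx
Hunk 6: at line 4 remove [oaiqr] add [ala,amo,kqtb] -> 13 lines: hjz fpktm kacl hnoa uhj ala amo kqtb xds vnwpr jyns grfqr wvgx
Hunk 7: at line 7 remove [kqtb,xds] add [jezq] -> 12 lines: hjz fpktm kacl hnoa uhj ala amo jezq vnwpr jyns grfqr wvgx
Final line count: 12

Answer: 12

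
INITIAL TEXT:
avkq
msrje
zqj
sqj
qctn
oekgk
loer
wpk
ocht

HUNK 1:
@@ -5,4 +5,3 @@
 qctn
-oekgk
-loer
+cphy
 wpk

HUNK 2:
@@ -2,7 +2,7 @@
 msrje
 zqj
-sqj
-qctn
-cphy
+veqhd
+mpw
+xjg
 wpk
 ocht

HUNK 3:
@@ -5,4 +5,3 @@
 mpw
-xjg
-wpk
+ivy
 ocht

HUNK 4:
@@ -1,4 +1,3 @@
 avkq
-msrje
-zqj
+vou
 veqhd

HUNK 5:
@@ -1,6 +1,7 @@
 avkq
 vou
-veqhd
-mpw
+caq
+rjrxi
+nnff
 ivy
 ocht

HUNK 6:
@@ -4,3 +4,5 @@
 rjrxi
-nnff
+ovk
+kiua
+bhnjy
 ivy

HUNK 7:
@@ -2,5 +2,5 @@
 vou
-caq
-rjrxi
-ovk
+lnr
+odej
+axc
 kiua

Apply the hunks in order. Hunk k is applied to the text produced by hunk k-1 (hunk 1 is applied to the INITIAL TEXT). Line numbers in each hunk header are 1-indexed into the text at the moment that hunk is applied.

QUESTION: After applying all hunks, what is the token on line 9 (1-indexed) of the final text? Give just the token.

Answer: ocht

Derivation:
Hunk 1: at line 5 remove [oekgk,loer] add [cphy] -> 8 lines: avkq msrje zqj sqj qctn cphy wpk ocht
Hunk 2: at line 2 remove [sqj,qctn,cphy] add [veqhd,mpw,xjg] -> 8 lines: avkq msrje zqj veqhd mpw xjg wpk ocht
Hunk 3: at line 5 remove [xjg,wpk] add [ivy] -> 7 lines: avkq msrje zqj veqhd mpw ivy ocht
Hunk 4: at line 1 remove [msrje,zqj] add [vou] -> 6 lines: avkq vou veqhd mpw ivy ocht
Hunk 5: at line 1 remove [veqhd,mpw] add [caq,rjrxi,nnff] -> 7 lines: avkq vou caq rjrxi nnff ivy ocht
Hunk 6: at line 4 remove [nnff] add [ovk,kiua,bhnjy] -> 9 lines: avkq vou caq rjrxi ovk kiua bhnjy ivy ocht
Hunk 7: at line 2 remove [caq,rjrxi,ovk] add [lnr,odej,axc] -> 9 lines: avkq vou lnr odej axc kiua bhnjy ivy ocht
Final line 9: ocht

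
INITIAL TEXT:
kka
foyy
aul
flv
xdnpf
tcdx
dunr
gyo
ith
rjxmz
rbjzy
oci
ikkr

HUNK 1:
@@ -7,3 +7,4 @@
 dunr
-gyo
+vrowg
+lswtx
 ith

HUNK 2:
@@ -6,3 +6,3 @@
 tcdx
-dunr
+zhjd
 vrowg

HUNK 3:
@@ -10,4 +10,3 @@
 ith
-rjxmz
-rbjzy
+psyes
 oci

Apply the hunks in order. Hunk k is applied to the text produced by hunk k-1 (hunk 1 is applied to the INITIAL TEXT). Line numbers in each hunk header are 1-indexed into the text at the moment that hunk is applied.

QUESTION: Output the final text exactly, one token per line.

Hunk 1: at line 7 remove [gyo] add [vrowg,lswtx] -> 14 lines: kka foyy aul flv xdnpf tcdx dunr vrowg lswtx ith rjxmz rbjzy oci ikkr
Hunk 2: at line 6 remove [dunr] add [zhjd] -> 14 lines: kka foyy aul flv xdnpf tcdx zhjd vrowg lswtx ith rjxmz rbjzy oci ikkr
Hunk 3: at line 10 remove [rjxmz,rbjzy] add [psyes] -> 13 lines: kka foyy aul flv xdnpf tcdx zhjd vrowg lswtx ith psyes oci ikkr

Answer: kka
foyy
aul
flv
xdnpf
tcdx
zhjd
vrowg
lswtx
ith
psyes
oci
ikkr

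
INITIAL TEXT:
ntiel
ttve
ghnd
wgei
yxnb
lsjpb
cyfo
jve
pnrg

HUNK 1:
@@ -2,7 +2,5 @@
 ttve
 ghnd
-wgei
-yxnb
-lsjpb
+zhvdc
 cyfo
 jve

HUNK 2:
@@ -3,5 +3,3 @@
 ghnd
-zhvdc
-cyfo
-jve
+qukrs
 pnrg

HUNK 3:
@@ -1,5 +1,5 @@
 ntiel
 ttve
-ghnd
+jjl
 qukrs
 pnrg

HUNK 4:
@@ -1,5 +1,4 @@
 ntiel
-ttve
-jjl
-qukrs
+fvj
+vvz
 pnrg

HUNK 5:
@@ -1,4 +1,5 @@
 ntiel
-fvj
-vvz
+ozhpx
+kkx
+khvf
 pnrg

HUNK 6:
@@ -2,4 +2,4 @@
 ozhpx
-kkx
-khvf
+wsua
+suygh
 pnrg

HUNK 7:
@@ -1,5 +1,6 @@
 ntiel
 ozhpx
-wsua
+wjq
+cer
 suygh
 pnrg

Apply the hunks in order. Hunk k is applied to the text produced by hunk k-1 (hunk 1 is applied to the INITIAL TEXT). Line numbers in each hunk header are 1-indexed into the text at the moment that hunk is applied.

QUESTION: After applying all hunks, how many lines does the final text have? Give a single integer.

Answer: 6

Derivation:
Hunk 1: at line 2 remove [wgei,yxnb,lsjpb] add [zhvdc] -> 7 lines: ntiel ttve ghnd zhvdc cyfo jve pnrg
Hunk 2: at line 3 remove [zhvdc,cyfo,jve] add [qukrs] -> 5 lines: ntiel ttve ghnd qukrs pnrg
Hunk 3: at line 1 remove [ghnd] add [jjl] -> 5 lines: ntiel ttve jjl qukrs pnrg
Hunk 4: at line 1 remove [ttve,jjl,qukrs] add [fvj,vvz] -> 4 lines: ntiel fvj vvz pnrg
Hunk 5: at line 1 remove [fvj,vvz] add [ozhpx,kkx,khvf] -> 5 lines: ntiel ozhpx kkx khvf pnrg
Hunk 6: at line 2 remove [kkx,khvf] add [wsua,suygh] -> 5 lines: ntiel ozhpx wsua suygh pnrg
Hunk 7: at line 1 remove [wsua] add [wjq,cer] -> 6 lines: ntiel ozhpx wjq cer suygh pnrg
Final line count: 6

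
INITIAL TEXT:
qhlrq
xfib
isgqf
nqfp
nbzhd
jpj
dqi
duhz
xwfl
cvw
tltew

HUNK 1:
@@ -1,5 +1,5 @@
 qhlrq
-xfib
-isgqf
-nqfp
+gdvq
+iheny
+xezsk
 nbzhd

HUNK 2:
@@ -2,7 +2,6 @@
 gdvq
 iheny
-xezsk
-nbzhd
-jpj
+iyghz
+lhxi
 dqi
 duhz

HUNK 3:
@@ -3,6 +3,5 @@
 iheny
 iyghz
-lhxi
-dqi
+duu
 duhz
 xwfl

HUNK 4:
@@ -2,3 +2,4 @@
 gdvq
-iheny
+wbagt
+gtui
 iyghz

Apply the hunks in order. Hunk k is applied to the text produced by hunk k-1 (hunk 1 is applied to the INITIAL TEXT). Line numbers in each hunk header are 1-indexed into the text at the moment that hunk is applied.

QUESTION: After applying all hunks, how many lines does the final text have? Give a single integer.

Hunk 1: at line 1 remove [xfib,isgqf,nqfp] add [gdvq,iheny,xezsk] -> 11 lines: qhlrq gdvq iheny xezsk nbzhd jpj dqi duhz xwfl cvw tltew
Hunk 2: at line 2 remove [xezsk,nbzhd,jpj] add [iyghz,lhxi] -> 10 lines: qhlrq gdvq iheny iyghz lhxi dqi duhz xwfl cvw tltew
Hunk 3: at line 3 remove [lhxi,dqi] add [duu] -> 9 lines: qhlrq gdvq iheny iyghz duu duhz xwfl cvw tltew
Hunk 4: at line 2 remove [iheny] add [wbagt,gtui] -> 10 lines: qhlrq gdvq wbagt gtui iyghz duu duhz xwfl cvw tltew
Final line count: 10

Answer: 10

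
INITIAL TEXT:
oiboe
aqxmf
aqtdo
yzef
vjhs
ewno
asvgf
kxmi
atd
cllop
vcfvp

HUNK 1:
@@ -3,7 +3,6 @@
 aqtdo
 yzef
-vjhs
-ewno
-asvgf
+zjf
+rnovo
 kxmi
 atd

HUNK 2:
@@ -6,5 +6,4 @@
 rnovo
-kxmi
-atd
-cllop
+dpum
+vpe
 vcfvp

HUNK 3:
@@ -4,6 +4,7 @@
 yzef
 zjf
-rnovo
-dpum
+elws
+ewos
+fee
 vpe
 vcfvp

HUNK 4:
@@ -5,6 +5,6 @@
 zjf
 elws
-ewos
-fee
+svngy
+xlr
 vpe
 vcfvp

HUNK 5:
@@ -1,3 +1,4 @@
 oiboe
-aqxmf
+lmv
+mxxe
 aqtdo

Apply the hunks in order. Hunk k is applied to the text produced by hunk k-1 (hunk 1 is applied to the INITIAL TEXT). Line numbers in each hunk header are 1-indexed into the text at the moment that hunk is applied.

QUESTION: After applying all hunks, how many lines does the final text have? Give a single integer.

Hunk 1: at line 3 remove [vjhs,ewno,asvgf] add [zjf,rnovo] -> 10 lines: oiboe aqxmf aqtdo yzef zjf rnovo kxmi atd cllop vcfvp
Hunk 2: at line 6 remove [kxmi,atd,cllop] add [dpum,vpe] -> 9 lines: oiboe aqxmf aqtdo yzef zjf rnovo dpum vpe vcfvp
Hunk 3: at line 4 remove [rnovo,dpum] add [elws,ewos,fee] -> 10 lines: oiboe aqxmf aqtdo yzef zjf elws ewos fee vpe vcfvp
Hunk 4: at line 5 remove [ewos,fee] add [svngy,xlr] -> 10 lines: oiboe aqxmf aqtdo yzef zjf elws svngy xlr vpe vcfvp
Hunk 5: at line 1 remove [aqxmf] add [lmv,mxxe] -> 11 lines: oiboe lmv mxxe aqtdo yzef zjf elws svngy xlr vpe vcfvp
Final line count: 11

Answer: 11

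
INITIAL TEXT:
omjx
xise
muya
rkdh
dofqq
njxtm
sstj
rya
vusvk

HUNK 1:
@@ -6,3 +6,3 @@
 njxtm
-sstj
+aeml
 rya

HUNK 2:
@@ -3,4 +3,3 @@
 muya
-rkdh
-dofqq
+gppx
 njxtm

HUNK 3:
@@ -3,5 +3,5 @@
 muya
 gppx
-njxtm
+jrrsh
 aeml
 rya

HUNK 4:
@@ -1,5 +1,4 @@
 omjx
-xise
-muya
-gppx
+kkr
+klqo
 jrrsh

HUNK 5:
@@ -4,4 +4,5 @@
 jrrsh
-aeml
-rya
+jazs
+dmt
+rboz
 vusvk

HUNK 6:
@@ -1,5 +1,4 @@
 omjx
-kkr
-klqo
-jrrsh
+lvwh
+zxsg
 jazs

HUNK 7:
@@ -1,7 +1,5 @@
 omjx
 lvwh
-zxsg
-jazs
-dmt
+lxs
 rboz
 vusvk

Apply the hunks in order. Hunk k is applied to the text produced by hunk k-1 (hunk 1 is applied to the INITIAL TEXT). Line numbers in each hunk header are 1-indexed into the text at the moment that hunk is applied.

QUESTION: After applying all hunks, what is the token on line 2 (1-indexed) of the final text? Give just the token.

Hunk 1: at line 6 remove [sstj] add [aeml] -> 9 lines: omjx xise muya rkdh dofqq njxtm aeml rya vusvk
Hunk 2: at line 3 remove [rkdh,dofqq] add [gppx] -> 8 lines: omjx xise muya gppx njxtm aeml rya vusvk
Hunk 3: at line 3 remove [njxtm] add [jrrsh] -> 8 lines: omjx xise muya gppx jrrsh aeml rya vusvk
Hunk 4: at line 1 remove [xise,muya,gppx] add [kkr,klqo] -> 7 lines: omjx kkr klqo jrrsh aeml rya vusvk
Hunk 5: at line 4 remove [aeml,rya] add [jazs,dmt,rboz] -> 8 lines: omjx kkr klqo jrrsh jazs dmt rboz vusvk
Hunk 6: at line 1 remove [kkr,klqo,jrrsh] add [lvwh,zxsg] -> 7 lines: omjx lvwh zxsg jazs dmt rboz vusvk
Hunk 7: at line 1 remove [zxsg,jazs,dmt] add [lxs] -> 5 lines: omjx lvwh lxs rboz vusvk
Final line 2: lvwh

Answer: lvwh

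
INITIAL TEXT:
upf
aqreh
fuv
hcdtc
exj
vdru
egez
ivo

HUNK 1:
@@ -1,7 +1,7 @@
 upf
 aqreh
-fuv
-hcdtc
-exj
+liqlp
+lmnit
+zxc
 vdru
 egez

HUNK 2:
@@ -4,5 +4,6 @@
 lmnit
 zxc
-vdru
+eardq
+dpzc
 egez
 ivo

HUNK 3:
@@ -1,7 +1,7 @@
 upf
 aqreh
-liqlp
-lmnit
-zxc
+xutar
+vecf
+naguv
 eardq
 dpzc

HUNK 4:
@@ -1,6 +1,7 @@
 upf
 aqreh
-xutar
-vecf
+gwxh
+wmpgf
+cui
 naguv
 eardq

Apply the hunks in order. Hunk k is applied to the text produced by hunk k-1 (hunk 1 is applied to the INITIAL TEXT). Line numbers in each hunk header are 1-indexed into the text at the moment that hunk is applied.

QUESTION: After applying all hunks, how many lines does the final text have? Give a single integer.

Answer: 10

Derivation:
Hunk 1: at line 1 remove [fuv,hcdtc,exj] add [liqlp,lmnit,zxc] -> 8 lines: upf aqreh liqlp lmnit zxc vdru egez ivo
Hunk 2: at line 4 remove [vdru] add [eardq,dpzc] -> 9 lines: upf aqreh liqlp lmnit zxc eardq dpzc egez ivo
Hunk 3: at line 1 remove [liqlp,lmnit,zxc] add [xutar,vecf,naguv] -> 9 lines: upf aqreh xutar vecf naguv eardq dpzc egez ivo
Hunk 4: at line 1 remove [xutar,vecf] add [gwxh,wmpgf,cui] -> 10 lines: upf aqreh gwxh wmpgf cui naguv eardq dpzc egez ivo
Final line count: 10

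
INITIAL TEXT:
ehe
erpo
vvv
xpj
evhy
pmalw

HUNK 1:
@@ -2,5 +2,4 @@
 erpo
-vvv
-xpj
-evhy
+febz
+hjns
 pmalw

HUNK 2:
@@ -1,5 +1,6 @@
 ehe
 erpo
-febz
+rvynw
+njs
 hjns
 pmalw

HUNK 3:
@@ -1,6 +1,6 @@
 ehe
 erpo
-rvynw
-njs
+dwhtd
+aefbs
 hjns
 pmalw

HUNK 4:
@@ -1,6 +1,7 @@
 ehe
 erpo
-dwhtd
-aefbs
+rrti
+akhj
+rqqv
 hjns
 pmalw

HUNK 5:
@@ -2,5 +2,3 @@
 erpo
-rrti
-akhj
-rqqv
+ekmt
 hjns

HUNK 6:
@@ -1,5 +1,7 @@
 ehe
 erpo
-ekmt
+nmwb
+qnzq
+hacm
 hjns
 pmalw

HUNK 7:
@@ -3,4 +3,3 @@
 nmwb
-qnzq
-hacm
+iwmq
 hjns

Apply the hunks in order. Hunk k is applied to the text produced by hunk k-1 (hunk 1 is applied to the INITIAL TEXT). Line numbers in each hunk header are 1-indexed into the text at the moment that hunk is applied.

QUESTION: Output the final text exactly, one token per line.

Answer: ehe
erpo
nmwb
iwmq
hjns
pmalw

Derivation:
Hunk 1: at line 2 remove [vvv,xpj,evhy] add [febz,hjns] -> 5 lines: ehe erpo febz hjns pmalw
Hunk 2: at line 1 remove [febz] add [rvynw,njs] -> 6 lines: ehe erpo rvynw njs hjns pmalw
Hunk 3: at line 1 remove [rvynw,njs] add [dwhtd,aefbs] -> 6 lines: ehe erpo dwhtd aefbs hjns pmalw
Hunk 4: at line 1 remove [dwhtd,aefbs] add [rrti,akhj,rqqv] -> 7 lines: ehe erpo rrti akhj rqqv hjns pmalw
Hunk 5: at line 2 remove [rrti,akhj,rqqv] add [ekmt] -> 5 lines: ehe erpo ekmt hjns pmalw
Hunk 6: at line 1 remove [ekmt] add [nmwb,qnzq,hacm] -> 7 lines: ehe erpo nmwb qnzq hacm hjns pmalw
Hunk 7: at line 3 remove [qnzq,hacm] add [iwmq] -> 6 lines: ehe erpo nmwb iwmq hjns pmalw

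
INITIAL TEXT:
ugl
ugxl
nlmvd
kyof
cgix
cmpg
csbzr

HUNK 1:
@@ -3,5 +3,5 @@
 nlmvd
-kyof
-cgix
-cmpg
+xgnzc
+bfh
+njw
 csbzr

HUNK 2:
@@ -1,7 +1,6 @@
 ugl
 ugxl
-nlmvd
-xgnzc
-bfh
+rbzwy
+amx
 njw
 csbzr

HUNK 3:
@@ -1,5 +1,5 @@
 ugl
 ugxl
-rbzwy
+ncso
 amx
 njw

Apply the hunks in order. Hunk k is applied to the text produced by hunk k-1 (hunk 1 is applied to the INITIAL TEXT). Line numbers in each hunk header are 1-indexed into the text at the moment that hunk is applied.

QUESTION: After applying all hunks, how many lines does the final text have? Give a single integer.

Hunk 1: at line 3 remove [kyof,cgix,cmpg] add [xgnzc,bfh,njw] -> 7 lines: ugl ugxl nlmvd xgnzc bfh njw csbzr
Hunk 2: at line 1 remove [nlmvd,xgnzc,bfh] add [rbzwy,amx] -> 6 lines: ugl ugxl rbzwy amx njw csbzr
Hunk 3: at line 1 remove [rbzwy] add [ncso] -> 6 lines: ugl ugxl ncso amx njw csbzr
Final line count: 6

Answer: 6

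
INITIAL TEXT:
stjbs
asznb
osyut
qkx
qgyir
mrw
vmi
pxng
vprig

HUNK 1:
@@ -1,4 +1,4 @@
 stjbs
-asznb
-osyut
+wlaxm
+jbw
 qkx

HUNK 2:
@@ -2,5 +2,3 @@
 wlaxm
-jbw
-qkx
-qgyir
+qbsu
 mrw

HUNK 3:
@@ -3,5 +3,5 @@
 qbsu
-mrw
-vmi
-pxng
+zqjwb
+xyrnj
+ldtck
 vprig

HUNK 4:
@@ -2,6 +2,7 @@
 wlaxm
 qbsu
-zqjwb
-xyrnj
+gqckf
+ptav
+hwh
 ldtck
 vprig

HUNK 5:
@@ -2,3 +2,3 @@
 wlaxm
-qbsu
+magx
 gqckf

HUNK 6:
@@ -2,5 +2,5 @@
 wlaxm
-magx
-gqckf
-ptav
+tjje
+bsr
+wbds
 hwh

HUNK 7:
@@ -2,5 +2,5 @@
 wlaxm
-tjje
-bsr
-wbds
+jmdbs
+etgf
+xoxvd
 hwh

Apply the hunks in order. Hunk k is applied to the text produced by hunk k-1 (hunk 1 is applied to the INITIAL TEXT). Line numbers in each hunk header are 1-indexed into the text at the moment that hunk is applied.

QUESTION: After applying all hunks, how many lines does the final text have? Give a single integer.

Hunk 1: at line 1 remove [asznb,osyut] add [wlaxm,jbw] -> 9 lines: stjbs wlaxm jbw qkx qgyir mrw vmi pxng vprig
Hunk 2: at line 2 remove [jbw,qkx,qgyir] add [qbsu] -> 7 lines: stjbs wlaxm qbsu mrw vmi pxng vprig
Hunk 3: at line 3 remove [mrw,vmi,pxng] add [zqjwb,xyrnj,ldtck] -> 7 lines: stjbs wlaxm qbsu zqjwb xyrnj ldtck vprig
Hunk 4: at line 2 remove [zqjwb,xyrnj] add [gqckf,ptav,hwh] -> 8 lines: stjbs wlaxm qbsu gqckf ptav hwh ldtck vprig
Hunk 5: at line 2 remove [qbsu] add [magx] -> 8 lines: stjbs wlaxm magx gqckf ptav hwh ldtck vprig
Hunk 6: at line 2 remove [magx,gqckf,ptav] add [tjje,bsr,wbds] -> 8 lines: stjbs wlaxm tjje bsr wbds hwh ldtck vprig
Hunk 7: at line 2 remove [tjje,bsr,wbds] add [jmdbs,etgf,xoxvd] -> 8 lines: stjbs wlaxm jmdbs etgf xoxvd hwh ldtck vprig
Final line count: 8

Answer: 8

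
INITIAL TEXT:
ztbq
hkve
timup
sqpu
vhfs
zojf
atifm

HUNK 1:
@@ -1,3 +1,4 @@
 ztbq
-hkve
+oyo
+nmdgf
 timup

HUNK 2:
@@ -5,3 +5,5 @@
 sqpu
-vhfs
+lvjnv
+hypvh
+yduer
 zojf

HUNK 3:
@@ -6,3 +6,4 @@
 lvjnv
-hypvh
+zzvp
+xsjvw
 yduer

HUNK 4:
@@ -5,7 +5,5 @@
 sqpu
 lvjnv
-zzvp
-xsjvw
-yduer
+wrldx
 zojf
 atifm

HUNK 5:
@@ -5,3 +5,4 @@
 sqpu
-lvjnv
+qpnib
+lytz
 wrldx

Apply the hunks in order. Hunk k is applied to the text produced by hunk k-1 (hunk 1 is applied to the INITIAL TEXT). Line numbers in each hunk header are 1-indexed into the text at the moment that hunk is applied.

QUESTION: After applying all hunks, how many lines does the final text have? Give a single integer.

Answer: 10

Derivation:
Hunk 1: at line 1 remove [hkve] add [oyo,nmdgf] -> 8 lines: ztbq oyo nmdgf timup sqpu vhfs zojf atifm
Hunk 2: at line 5 remove [vhfs] add [lvjnv,hypvh,yduer] -> 10 lines: ztbq oyo nmdgf timup sqpu lvjnv hypvh yduer zojf atifm
Hunk 3: at line 6 remove [hypvh] add [zzvp,xsjvw] -> 11 lines: ztbq oyo nmdgf timup sqpu lvjnv zzvp xsjvw yduer zojf atifm
Hunk 4: at line 5 remove [zzvp,xsjvw,yduer] add [wrldx] -> 9 lines: ztbq oyo nmdgf timup sqpu lvjnv wrldx zojf atifm
Hunk 5: at line 5 remove [lvjnv] add [qpnib,lytz] -> 10 lines: ztbq oyo nmdgf timup sqpu qpnib lytz wrldx zojf atifm
Final line count: 10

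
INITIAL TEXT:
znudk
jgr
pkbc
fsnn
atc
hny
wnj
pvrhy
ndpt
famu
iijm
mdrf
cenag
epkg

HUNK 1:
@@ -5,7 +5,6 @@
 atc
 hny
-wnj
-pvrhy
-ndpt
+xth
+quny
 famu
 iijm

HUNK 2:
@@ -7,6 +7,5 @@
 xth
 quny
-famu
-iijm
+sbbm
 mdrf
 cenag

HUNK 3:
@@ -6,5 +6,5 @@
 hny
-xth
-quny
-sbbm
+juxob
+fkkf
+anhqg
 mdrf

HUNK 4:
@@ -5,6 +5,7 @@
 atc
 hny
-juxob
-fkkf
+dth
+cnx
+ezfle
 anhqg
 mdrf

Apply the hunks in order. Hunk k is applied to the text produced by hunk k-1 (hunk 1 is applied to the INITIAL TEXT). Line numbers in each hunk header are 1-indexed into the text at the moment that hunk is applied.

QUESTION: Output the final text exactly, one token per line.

Answer: znudk
jgr
pkbc
fsnn
atc
hny
dth
cnx
ezfle
anhqg
mdrf
cenag
epkg

Derivation:
Hunk 1: at line 5 remove [wnj,pvrhy,ndpt] add [xth,quny] -> 13 lines: znudk jgr pkbc fsnn atc hny xth quny famu iijm mdrf cenag epkg
Hunk 2: at line 7 remove [famu,iijm] add [sbbm] -> 12 lines: znudk jgr pkbc fsnn atc hny xth quny sbbm mdrf cenag epkg
Hunk 3: at line 6 remove [xth,quny,sbbm] add [juxob,fkkf,anhqg] -> 12 lines: znudk jgr pkbc fsnn atc hny juxob fkkf anhqg mdrf cenag epkg
Hunk 4: at line 5 remove [juxob,fkkf] add [dth,cnx,ezfle] -> 13 lines: znudk jgr pkbc fsnn atc hny dth cnx ezfle anhqg mdrf cenag epkg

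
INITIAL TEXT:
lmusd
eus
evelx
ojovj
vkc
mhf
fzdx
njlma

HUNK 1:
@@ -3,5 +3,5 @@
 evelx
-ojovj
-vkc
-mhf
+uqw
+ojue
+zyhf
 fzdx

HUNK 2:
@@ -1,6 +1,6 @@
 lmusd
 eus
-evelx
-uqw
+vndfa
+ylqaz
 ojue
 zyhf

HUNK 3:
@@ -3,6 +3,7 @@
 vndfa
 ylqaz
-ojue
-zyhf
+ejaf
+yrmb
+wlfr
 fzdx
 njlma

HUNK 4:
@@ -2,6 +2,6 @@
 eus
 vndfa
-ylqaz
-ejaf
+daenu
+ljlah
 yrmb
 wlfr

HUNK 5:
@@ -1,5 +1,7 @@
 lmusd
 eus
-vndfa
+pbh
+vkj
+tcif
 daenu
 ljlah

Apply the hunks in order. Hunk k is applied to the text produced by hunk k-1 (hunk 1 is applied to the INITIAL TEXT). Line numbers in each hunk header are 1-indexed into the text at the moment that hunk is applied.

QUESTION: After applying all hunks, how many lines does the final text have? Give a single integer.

Answer: 11

Derivation:
Hunk 1: at line 3 remove [ojovj,vkc,mhf] add [uqw,ojue,zyhf] -> 8 lines: lmusd eus evelx uqw ojue zyhf fzdx njlma
Hunk 2: at line 1 remove [evelx,uqw] add [vndfa,ylqaz] -> 8 lines: lmusd eus vndfa ylqaz ojue zyhf fzdx njlma
Hunk 3: at line 3 remove [ojue,zyhf] add [ejaf,yrmb,wlfr] -> 9 lines: lmusd eus vndfa ylqaz ejaf yrmb wlfr fzdx njlma
Hunk 4: at line 2 remove [ylqaz,ejaf] add [daenu,ljlah] -> 9 lines: lmusd eus vndfa daenu ljlah yrmb wlfr fzdx njlma
Hunk 5: at line 1 remove [vndfa] add [pbh,vkj,tcif] -> 11 lines: lmusd eus pbh vkj tcif daenu ljlah yrmb wlfr fzdx njlma
Final line count: 11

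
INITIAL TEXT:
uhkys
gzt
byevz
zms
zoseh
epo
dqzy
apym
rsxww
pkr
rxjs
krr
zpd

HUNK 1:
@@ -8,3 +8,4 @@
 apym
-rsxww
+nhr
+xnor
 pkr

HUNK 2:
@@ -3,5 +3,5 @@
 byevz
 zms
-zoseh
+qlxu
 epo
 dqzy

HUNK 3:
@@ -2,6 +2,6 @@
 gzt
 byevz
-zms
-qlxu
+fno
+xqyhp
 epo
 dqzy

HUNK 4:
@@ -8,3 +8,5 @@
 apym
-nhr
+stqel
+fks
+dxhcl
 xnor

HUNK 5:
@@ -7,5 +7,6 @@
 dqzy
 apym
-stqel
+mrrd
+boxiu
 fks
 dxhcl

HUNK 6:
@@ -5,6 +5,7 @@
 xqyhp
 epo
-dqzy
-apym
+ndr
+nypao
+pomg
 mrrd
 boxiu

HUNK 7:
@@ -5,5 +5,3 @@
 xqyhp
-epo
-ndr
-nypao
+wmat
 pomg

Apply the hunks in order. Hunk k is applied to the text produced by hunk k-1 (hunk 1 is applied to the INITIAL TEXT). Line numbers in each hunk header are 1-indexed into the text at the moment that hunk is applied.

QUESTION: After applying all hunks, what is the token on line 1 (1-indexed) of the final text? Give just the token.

Hunk 1: at line 8 remove [rsxww] add [nhr,xnor] -> 14 lines: uhkys gzt byevz zms zoseh epo dqzy apym nhr xnor pkr rxjs krr zpd
Hunk 2: at line 3 remove [zoseh] add [qlxu] -> 14 lines: uhkys gzt byevz zms qlxu epo dqzy apym nhr xnor pkr rxjs krr zpd
Hunk 3: at line 2 remove [zms,qlxu] add [fno,xqyhp] -> 14 lines: uhkys gzt byevz fno xqyhp epo dqzy apym nhr xnor pkr rxjs krr zpd
Hunk 4: at line 8 remove [nhr] add [stqel,fks,dxhcl] -> 16 lines: uhkys gzt byevz fno xqyhp epo dqzy apym stqel fks dxhcl xnor pkr rxjs krr zpd
Hunk 5: at line 7 remove [stqel] add [mrrd,boxiu] -> 17 lines: uhkys gzt byevz fno xqyhp epo dqzy apym mrrd boxiu fks dxhcl xnor pkr rxjs krr zpd
Hunk 6: at line 5 remove [dqzy,apym] add [ndr,nypao,pomg] -> 18 lines: uhkys gzt byevz fno xqyhp epo ndr nypao pomg mrrd boxiu fks dxhcl xnor pkr rxjs krr zpd
Hunk 7: at line 5 remove [epo,ndr,nypao] add [wmat] -> 16 lines: uhkys gzt byevz fno xqyhp wmat pomg mrrd boxiu fks dxhcl xnor pkr rxjs krr zpd
Final line 1: uhkys

Answer: uhkys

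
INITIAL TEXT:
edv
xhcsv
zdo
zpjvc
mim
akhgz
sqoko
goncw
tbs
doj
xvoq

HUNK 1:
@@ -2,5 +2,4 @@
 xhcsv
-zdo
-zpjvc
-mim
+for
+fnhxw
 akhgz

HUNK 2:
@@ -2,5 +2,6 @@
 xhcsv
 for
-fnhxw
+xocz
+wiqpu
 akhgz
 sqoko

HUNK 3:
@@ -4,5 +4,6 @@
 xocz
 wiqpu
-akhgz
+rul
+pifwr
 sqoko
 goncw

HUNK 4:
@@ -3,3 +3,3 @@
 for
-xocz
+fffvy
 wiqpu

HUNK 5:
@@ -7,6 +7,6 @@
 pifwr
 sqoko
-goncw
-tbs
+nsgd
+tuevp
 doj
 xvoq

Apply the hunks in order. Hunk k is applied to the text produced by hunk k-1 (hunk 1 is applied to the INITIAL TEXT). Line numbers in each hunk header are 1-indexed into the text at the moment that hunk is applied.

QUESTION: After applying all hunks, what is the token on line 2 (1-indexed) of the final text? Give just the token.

Answer: xhcsv

Derivation:
Hunk 1: at line 2 remove [zdo,zpjvc,mim] add [for,fnhxw] -> 10 lines: edv xhcsv for fnhxw akhgz sqoko goncw tbs doj xvoq
Hunk 2: at line 2 remove [fnhxw] add [xocz,wiqpu] -> 11 lines: edv xhcsv for xocz wiqpu akhgz sqoko goncw tbs doj xvoq
Hunk 3: at line 4 remove [akhgz] add [rul,pifwr] -> 12 lines: edv xhcsv for xocz wiqpu rul pifwr sqoko goncw tbs doj xvoq
Hunk 4: at line 3 remove [xocz] add [fffvy] -> 12 lines: edv xhcsv for fffvy wiqpu rul pifwr sqoko goncw tbs doj xvoq
Hunk 5: at line 7 remove [goncw,tbs] add [nsgd,tuevp] -> 12 lines: edv xhcsv for fffvy wiqpu rul pifwr sqoko nsgd tuevp doj xvoq
Final line 2: xhcsv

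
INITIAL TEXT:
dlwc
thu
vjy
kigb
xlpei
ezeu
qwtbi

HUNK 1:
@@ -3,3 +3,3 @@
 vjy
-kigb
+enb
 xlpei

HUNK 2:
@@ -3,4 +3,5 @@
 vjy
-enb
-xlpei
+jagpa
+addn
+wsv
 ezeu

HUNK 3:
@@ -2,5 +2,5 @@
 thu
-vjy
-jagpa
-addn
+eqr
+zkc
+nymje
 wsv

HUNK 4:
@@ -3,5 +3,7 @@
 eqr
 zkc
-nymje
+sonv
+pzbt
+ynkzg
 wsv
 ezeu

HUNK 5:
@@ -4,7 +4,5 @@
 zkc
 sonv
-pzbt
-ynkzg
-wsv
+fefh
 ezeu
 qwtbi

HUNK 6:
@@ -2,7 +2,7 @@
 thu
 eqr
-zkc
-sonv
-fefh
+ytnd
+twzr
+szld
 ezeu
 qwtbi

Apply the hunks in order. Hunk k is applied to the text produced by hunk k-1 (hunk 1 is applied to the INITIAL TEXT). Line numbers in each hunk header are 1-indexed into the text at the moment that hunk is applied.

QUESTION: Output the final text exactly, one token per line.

Hunk 1: at line 3 remove [kigb] add [enb] -> 7 lines: dlwc thu vjy enb xlpei ezeu qwtbi
Hunk 2: at line 3 remove [enb,xlpei] add [jagpa,addn,wsv] -> 8 lines: dlwc thu vjy jagpa addn wsv ezeu qwtbi
Hunk 3: at line 2 remove [vjy,jagpa,addn] add [eqr,zkc,nymje] -> 8 lines: dlwc thu eqr zkc nymje wsv ezeu qwtbi
Hunk 4: at line 3 remove [nymje] add [sonv,pzbt,ynkzg] -> 10 lines: dlwc thu eqr zkc sonv pzbt ynkzg wsv ezeu qwtbi
Hunk 5: at line 4 remove [pzbt,ynkzg,wsv] add [fefh] -> 8 lines: dlwc thu eqr zkc sonv fefh ezeu qwtbi
Hunk 6: at line 2 remove [zkc,sonv,fefh] add [ytnd,twzr,szld] -> 8 lines: dlwc thu eqr ytnd twzr szld ezeu qwtbi

Answer: dlwc
thu
eqr
ytnd
twzr
szld
ezeu
qwtbi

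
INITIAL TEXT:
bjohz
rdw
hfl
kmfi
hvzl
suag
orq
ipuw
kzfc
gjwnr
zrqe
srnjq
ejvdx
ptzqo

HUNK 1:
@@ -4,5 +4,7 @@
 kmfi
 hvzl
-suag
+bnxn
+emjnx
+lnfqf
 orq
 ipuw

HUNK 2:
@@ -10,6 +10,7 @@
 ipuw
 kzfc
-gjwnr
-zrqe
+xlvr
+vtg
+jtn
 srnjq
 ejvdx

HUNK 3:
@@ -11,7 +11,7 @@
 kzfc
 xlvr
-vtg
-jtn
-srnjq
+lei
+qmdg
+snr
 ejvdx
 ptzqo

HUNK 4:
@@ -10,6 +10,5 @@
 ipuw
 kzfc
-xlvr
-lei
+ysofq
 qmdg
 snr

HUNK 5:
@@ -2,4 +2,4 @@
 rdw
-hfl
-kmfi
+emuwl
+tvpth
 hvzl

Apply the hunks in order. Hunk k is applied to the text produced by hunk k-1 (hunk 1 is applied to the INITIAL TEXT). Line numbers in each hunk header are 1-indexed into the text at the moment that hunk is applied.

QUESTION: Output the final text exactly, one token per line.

Hunk 1: at line 4 remove [suag] add [bnxn,emjnx,lnfqf] -> 16 lines: bjohz rdw hfl kmfi hvzl bnxn emjnx lnfqf orq ipuw kzfc gjwnr zrqe srnjq ejvdx ptzqo
Hunk 2: at line 10 remove [gjwnr,zrqe] add [xlvr,vtg,jtn] -> 17 lines: bjohz rdw hfl kmfi hvzl bnxn emjnx lnfqf orq ipuw kzfc xlvr vtg jtn srnjq ejvdx ptzqo
Hunk 3: at line 11 remove [vtg,jtn,srnjq] add [lei,qmdg,snr] -> 17 lines: bjohz rdw hfl kmfi hvzl bnxn emjnx lnfqf orq ipuw kzfc xlvr lei qmdg snr ejvdx ptzqo
Hunk 4: at line 10 remove [xlvr,lei] add [ysofq] -> 16 lines: bjohz rdw hfl kmfi hvzl bnxn emjnx lnfqf orq ipuw kzfc ysofq qmdg snr ejvdx ptzqo
Hunk 5: at line 2 remove [hfl,kmfi] add [emuwl,tvpth] -> 16 lines: bjohz rdw emuwl tvpth hvzl bnxn emjnx lnfqf orq ipuw kzfc ysofq qmdg snr ejvdx ptzqo

Answer: bjohz
rdw
emuwl
tvpth
hvzl
bnxn
emjnx
lnfqf
orq
ipuw
kzfc
ysofq
qmdg
snr
ejvdx
ptzqo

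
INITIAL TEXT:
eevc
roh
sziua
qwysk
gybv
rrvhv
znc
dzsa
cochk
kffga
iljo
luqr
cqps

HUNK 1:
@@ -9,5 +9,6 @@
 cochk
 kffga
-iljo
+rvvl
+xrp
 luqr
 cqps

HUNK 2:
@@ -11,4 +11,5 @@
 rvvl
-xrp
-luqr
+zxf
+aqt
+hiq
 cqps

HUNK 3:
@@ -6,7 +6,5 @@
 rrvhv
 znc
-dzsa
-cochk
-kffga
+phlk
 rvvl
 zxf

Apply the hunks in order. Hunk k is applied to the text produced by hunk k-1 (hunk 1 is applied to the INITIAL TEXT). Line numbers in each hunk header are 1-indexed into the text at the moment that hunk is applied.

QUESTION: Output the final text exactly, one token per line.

Answer: eevc
roh
sziua
qwysk
gybv
rrvhv
znc
phlk
rvvl
zxf
aqt
hiq
cqps

Derivation:
Hunk 1: at line 9 remove [iljo] add [rvvl,xrp] -> 14 lines: eevc roh sziua qwysk gybv rrvhv znc dzsa cochk kffga rvvl xrp luqr cqps
Hunk 2: at line 11 remove [xrp,luqr] add [zxf,aqt,hiq] -> 15 lines: eevc roh sziua qwysk gybv rrvhv znc dzsa cochk kffga rvvl zxf aqt hiq cqps
Hunk 3: at line 6 remove [dzsa,cochk,kffga] add [phlk] -> 13 lines: eevc roh sziua qwysk gybv rrvhv znc phlk rvvl zxf aqt hiq cqps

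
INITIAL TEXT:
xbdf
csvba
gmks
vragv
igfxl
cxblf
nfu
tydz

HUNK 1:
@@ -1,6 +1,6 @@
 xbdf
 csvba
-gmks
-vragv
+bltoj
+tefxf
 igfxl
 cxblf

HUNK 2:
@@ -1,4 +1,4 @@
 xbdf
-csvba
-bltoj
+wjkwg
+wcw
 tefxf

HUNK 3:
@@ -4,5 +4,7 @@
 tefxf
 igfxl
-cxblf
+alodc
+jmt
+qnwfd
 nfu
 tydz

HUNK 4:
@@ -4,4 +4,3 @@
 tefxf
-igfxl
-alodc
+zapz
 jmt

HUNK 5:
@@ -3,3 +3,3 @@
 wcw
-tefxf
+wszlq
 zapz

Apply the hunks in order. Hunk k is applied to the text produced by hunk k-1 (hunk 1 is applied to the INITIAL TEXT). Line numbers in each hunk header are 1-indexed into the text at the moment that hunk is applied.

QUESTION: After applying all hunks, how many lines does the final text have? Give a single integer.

Hunk 1: at line 1 remove [gmks,vragv] add [bltoj,tefxf] -> 8 lines: xbdf csvba bltoj tefxf igfxl cxblf nfu tydz
Hunk 2: at line 1 remove [csvba,bltoj] add [wjkwg,wcw] -> 8 lines: xbdf wjkwg wcw tefxf igfxl cxblf nfu tydz
Hunk 3: at line 4 remove [cxblf] add [alodc,jmt,qnwfd] -> 10 lines: xbdf wjkwg wcw tefxf igfxl alodc jmt qnwfd nfu tydz
Hunk 4: at line 4 remove [igfxl,alodc] add [zapz] -> 9 lines: xbdf wjkwg wcw tefxf zapz jmt qnwfd nfu tydz
Hunk 5: at line 3 remove [tefxf] add [wszlq] -> 9 lines: xbdf wjkwg wcw wszlq zapz jmt qnwfd nfu tydz
Final line count: 9

Answer: 9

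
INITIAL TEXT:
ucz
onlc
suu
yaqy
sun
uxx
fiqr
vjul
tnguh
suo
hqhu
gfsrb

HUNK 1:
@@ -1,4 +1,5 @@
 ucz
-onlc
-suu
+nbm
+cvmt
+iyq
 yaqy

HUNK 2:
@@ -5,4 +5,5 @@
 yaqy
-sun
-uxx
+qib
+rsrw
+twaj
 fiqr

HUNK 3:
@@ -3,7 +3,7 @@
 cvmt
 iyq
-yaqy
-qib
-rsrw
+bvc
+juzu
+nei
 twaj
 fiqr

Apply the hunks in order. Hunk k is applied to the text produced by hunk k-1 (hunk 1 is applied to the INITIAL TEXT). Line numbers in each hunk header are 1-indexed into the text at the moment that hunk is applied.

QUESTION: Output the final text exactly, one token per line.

Answer: ucz
nbm
cvmt
iyq
bvc
juzu
nei
twaj
fiqr
vjul
tnguh
suo
hqhu
gfsrb

Derivation:
Hunk 1: at line 1 remove [onlc,suu] add [nbm,cvmt,iyq] -> 13 lines: ucz nbm cvmt iyq yaqy sun uxx fiqr vjul tnguh suo hqhu gfsrb
Hunk 2: at line 5 remove [sun,uxx] add [qib,rsrw,twaj] -> 14 lines: ucz nbm cvmt iyq yaqy qib rsrw twaj fiqr vjul tnguh suo hqhu gfsrb
Hunk 3: at line 3 remove [yaqy,qib,rsrw] add [bvc,juzu,nei] -> 14 lines: ucz nbm cvmt iyq bvc juzu nei twaj fiqr vjul tnguh suo hqhu gfsrb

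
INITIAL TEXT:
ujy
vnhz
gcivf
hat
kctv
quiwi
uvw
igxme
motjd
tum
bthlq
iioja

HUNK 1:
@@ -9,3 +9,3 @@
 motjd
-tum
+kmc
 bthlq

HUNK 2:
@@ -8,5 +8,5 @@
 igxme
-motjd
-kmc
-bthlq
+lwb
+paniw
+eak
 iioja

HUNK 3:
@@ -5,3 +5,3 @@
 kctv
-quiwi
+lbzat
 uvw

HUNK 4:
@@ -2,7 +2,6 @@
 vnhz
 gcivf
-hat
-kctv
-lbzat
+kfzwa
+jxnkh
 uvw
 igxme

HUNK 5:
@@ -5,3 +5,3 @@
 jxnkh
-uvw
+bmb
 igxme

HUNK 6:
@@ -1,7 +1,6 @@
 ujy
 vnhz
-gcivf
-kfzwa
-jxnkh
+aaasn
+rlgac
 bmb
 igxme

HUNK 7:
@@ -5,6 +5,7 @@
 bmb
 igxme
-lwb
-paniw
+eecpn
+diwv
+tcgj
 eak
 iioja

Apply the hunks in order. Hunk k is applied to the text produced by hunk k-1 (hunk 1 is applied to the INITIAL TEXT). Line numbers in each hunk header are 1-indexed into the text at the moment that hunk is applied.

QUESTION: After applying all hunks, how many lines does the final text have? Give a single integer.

Hunk 1: at line 9 remove [tum] add [kmc] -> 12 lines: ujy vnhz gcivf hat kctv quiwi uvw igxme motjd kmc bthlq iioja
Hunk 2: at line 8 remove [motjd,kmc,bthlq] add [lwb,paniw,eak] -> 12 lines: ujy vnhz gcivf hat kctv quiwi uvw igxme lwb paniw eak iioja
Hunk 3: at line 5 remove [quiwi] add [lbzat] -> 12 lines: ujy vnhz gcivf hat kctv lbzat uvw igxme lwb paniw eak iioja
Hunk 4: at line 2 remove [hat,kctv,lbzat] add [kfzwa,jxnkh] -> 11 lines: ujy vnhz gcivf kfzwa jxnkh uvw igxme lwb paniw eak iioja
Hunk 5: at line 5 remove [uvw] add [bmb] -> 11 lines: ujy vnhz gcivf kfzwa jxnkh bmb igxme lwb paniw eak iioja
Hunk 6: at line 1 remove [gcivf,kfzwa,jxnkh] add [aaasn,rlgac] -> 10 lines: ujy vnhz aaasn rlgac bmb igxme lwb paniw eak iioja
Hunk 7: at line 5 remove [lwb,paniw] add [eecpn,diwv,tcgj] -> 11 lines: ujy vnhz aaasn rlgac bmb igxme eecpn diwv tcgj eak iioja
Final line count: 11

Answer: 11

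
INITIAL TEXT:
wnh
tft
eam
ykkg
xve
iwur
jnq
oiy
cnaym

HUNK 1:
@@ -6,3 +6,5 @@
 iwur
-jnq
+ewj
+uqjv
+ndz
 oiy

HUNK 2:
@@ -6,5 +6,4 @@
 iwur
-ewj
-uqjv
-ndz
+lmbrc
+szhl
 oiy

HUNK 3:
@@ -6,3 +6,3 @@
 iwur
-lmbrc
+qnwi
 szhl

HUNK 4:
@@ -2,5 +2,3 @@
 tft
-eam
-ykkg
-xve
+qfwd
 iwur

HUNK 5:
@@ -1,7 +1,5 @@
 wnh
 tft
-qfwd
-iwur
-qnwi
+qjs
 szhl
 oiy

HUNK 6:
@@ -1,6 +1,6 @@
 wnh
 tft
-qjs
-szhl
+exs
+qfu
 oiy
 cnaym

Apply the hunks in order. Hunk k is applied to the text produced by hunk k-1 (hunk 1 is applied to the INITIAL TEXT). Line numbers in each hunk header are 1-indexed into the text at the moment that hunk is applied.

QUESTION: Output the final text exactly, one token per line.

Hunk 1: at line 6 remove [jnq] add [ewj,uqjv,ndz] -> 11 lines: wnh tft eam ykkg xve iwur ewj uqjv ndz oiy cnaym
Hunk 2: at line 6 remove [ewj,uqjv,ndz] add [lmbrc,szhl] -> 10 lines: wnh tft eam ykkg xve iwur lmbrc szhl oiy cnaym
Hunk 3: at line 6 remove [lmbrc] add [qnwi] -> 10 lines: wnh tft eam ykkg xve iwur qnwi szhl oiy cnaym
Hunk 4: at line 2 remove [eam,ykkg,xve] add [qfwd] -> 8 lines: wnh tft qfwd iwur qnwi szhl oiy cnaym
Hunk 5: at line 1 remove [qfwd,iwur,qnwi] add [qjs] -> 6 lines: wnh tft qjs szhl oiy cnaym
Hunk 6: at line 1 remove [qjs,szhl] add [exs,qfu] -> 6 lines: wnh tft exs qfu oiy cnaym

Answer: wnh
tft
exs
qfu
oiy
cnaym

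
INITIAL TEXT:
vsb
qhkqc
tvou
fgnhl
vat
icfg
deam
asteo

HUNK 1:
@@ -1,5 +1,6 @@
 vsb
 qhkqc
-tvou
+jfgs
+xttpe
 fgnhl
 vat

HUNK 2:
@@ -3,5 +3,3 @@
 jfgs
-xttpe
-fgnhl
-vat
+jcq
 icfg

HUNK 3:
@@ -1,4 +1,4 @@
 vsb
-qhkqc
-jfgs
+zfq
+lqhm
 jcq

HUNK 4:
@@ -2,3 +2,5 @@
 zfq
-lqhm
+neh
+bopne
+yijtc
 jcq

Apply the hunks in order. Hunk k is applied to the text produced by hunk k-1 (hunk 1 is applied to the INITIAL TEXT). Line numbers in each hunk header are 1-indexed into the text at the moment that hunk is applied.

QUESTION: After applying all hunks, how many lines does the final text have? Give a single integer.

Hunk 1: at line 1 remove [tvou] add [jfgs,xttpe] -> 9 lines: vsb qhkqc jfgs xttpe fgnhl vat icfg deam asteo
Hunk 2: at line 3 remove [xttpe,fgnhl,vat] add [jcq] -> 7 lines: vsb qhkqc jfgs jcq icfg deam asteo
Hunk 3: at line 1 remove [qhkqc,jfgs] add [zfq,lqhm] -> 7 lines: vsb zfq lqhm jcq icfg deam asteo
Hunk 4: at line 2 remove [lqhm] add [neh,bopne,yijtc] -> 9 lines: vsb zfq neh bopne yijtc jcq icfg deam asteo
Final line count: 9

Answer: 9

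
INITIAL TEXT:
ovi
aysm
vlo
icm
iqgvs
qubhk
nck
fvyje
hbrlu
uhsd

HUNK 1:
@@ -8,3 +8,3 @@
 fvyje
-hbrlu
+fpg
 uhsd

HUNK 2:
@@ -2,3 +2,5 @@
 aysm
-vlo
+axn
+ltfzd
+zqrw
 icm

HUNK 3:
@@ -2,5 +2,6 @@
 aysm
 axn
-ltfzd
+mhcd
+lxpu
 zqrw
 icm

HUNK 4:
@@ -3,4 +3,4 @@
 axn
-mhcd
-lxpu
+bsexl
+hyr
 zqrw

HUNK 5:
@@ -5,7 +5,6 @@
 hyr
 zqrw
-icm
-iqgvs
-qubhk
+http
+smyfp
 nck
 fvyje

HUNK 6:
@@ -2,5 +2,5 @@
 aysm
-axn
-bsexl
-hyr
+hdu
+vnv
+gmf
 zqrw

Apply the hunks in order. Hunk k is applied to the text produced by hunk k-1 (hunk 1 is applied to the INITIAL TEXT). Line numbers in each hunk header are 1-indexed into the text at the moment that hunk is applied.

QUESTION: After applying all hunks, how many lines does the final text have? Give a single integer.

Answer: 12

Derivation:
Hunk 1: at line 8 remove [hbrlu] add [fpg] -> 10 lines: ovi aysm vlo icm iqgvs qubhk nck fvyje fpg uhsd
Hunk 2: at line 2 remove [vlo] add [axn,ltfzd,zqrw] -> 12 lines: ovi aysm axn ltfzd zqrw icm iqgvs qubhk nck fvyje fpg uhsd
Hunk 3: at line 2 remove [ltfzd] add [mhcd,lxpu] -> 13 lines: ovi aysm axn mhcd lxpu zqrw icm iqgvs qubhk nck fvyje fpg uhsd
Hunk 4: at line 3 remove [mhcd,lxpu] add [bsexl,hyr] -> 13 lines: ovi aysm axn bsexl hyr zqrw icm iqgvs qubhk nck fvyje fpg uhsd
Hunk 5: at line 5 remove [icm,iqgvs,qubhk] add [http,smyfp] -> 12 lines: ovi aysm axn bsexl hyr zqrw http smyfp nck fvyje fpg uhsd
Hunk 6: at line 2 remove [axn,bsexl,hyr] add [hdu,vnv,gmf] -> 12 lines: ovi aysm hdu vnv gmf zqrw http smyfp nck fvyje fpg uhsd
Final line count: 12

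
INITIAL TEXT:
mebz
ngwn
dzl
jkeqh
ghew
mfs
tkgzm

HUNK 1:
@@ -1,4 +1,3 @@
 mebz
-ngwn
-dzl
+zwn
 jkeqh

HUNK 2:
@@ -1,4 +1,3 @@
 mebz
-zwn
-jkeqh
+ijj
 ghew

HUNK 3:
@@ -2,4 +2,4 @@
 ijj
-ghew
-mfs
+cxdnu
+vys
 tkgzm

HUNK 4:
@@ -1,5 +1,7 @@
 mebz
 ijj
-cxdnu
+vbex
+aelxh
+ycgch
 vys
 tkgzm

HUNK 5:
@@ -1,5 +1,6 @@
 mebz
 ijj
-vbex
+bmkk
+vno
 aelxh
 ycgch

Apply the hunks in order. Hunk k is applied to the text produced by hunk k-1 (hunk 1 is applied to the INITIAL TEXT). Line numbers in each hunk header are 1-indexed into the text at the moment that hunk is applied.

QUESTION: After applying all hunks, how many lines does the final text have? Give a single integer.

Hunk 1: at line 1 remove [ngwn,dzl] add [zwn] -> 6 lines: mebz zwn jkeqh ghew mfs tkgzm
Hunk 2: at line 1 remove [zwn,jkeqh] add [ijj] -> 5 lines: mebz ijj ghew mfs tkgzm
Hunk 3: at line 2 remove [ghew,mfs] add [cxdnu,vys] -> 5 lines: mebz ijj cxdnu vys tkgzm
Hunk 4: at line 1 remove [cxdnu] add [vbex,aelxh,ycgch] -> 7 lines: mebz ijj vbex aelxh ycgch vys tkgzm
Hunk 5: at line 1 remove [vbex] add [bmkk,vno] -> 8 lines: mebz ijj bmkk vno aelxh ycgch vys tkgzm
Final line count: 8

Answer: 8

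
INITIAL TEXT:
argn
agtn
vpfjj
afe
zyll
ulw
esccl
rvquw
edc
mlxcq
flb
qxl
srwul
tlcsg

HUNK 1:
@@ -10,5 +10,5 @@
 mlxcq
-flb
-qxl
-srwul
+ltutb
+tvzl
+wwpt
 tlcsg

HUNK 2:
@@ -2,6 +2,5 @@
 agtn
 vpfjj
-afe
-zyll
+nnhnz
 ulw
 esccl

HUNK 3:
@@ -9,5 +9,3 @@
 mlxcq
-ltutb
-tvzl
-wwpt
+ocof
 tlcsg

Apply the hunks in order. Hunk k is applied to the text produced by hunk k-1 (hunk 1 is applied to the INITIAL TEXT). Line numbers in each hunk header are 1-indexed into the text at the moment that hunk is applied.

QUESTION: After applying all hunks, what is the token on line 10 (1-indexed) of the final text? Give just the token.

Hunk 1: at line 10 remove [flb,qxl,srwul] add [ltutb,tvzl,wwpt] -> 14 lines: argn agtn vpfjj afe zyll ulw esccl rvquw edc mlxcq ltutb tvzl wwpt tlcsg
Hunk 2: at line 2 remove [afe,zyll] add [nnhnz] -> 13 lines: argn agtn vpfjj nnhnz ulw esccl rvquw edc mlxcq ltutb tvzl wwpt tlcsg
Hunk 3: at line 9 remove [ltutb,tvzl,wwpt] add [ocof] -> 11 lines: argn agtn vpfjj nnhnz ulw esccl rvquw edc mlxcq ocof tlcsg
Final line 10: ocof

Answer: ocof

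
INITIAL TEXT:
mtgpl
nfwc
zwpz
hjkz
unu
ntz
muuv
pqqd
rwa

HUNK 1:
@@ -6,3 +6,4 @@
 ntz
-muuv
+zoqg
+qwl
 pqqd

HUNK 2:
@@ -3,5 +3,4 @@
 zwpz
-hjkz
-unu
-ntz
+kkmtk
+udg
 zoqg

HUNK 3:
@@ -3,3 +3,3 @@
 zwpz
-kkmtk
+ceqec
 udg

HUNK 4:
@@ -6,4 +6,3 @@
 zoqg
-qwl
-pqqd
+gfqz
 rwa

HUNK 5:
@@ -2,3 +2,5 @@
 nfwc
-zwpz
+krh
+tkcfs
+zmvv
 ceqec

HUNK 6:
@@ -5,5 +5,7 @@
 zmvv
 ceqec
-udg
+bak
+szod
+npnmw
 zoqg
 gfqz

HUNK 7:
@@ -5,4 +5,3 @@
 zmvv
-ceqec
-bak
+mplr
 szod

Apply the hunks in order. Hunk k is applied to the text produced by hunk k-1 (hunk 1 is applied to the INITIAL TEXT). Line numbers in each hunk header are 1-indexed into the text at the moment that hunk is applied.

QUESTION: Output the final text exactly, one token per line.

Answer: mtgpl
nfwc
krh
tkcfs
zmvv
mplr
szod
npnmw
zoqg
gfqz
rwa

Derivation:
Hunk 1: at line 6 remove [muuv] add [zoqg,qwl] -> 10 lines: mtgpl nfwc zwpz hjkz unu ntz zoqg qwl pqqd rwa
Hunk 2: at line 3 remove [hjkz,unu,ntz] add [kkmtk,udg] -> 9 lines: mtgpl nfwc zwpz kkmtk udg zoqg qwl pqqd rwa
Hunk 3: at line 3 remove [kkmtk] add [ceqec] -> 9 lines: mtgpl nfwc zwpz ceqec udg zoqg qwl pqqd rwa
Hunk 4: at line 6 remove [qwl,pqqd] add [gfqz] -> 8 lines: mtgpl nfwc zwpz ceqec udg zoqg gfqz rwa
Hunk 5: at line 2 remove [zwpz] add [krh,tkcfs,zmvv] -> 10 lines: mtgpl nfwc krh tkcfs zmvv ceqec udg zoqg gfqz rwa
Hunk 6: at line 5 remove [udg] add [bak,szod,npnmw] -> 12 lines: mtgpl nfwc krh tkcfs zmvv ceqec bak szod npnmw zoqg gfqz rwa
Hunk 7: at line 5 remove [ceqec,bak] add [mplr] -> 11 lines: mtgpl nfwc krh tkcfs zmvv mplr szod npnmw zoqg gfqz rwa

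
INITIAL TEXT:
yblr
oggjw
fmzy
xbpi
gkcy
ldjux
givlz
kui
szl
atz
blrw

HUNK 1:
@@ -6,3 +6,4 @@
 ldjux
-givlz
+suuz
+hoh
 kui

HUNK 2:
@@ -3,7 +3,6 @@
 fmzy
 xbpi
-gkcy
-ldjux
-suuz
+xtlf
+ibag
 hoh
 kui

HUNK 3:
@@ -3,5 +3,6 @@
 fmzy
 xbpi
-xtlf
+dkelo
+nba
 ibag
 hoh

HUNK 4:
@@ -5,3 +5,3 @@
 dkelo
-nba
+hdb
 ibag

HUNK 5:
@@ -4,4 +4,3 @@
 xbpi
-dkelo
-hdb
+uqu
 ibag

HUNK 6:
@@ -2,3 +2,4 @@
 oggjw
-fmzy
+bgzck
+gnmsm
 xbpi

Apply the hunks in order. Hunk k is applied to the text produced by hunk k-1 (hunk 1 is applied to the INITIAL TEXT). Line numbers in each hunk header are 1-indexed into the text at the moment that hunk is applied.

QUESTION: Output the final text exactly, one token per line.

Hunk 1: at line 6 remove [givlz] add [suuz,hoh] -> 12 lines: yblr oggjw fmzy xbpi gkcy ldjux suuz hoh kui szl atz blrw
Hunk 2: at line 3 remove [gkcy,ldjux,suuz] add [xtlf,ibag] -> 11 lines: yblr oggjw fmzy xbpi xtlf ibag hoh kui szl atz blrw
Hunk 3: at line 3 remove [xtlf] add [dkelo,nba] -> 12 lines: yblr oggjw fmzy xbpi dkelo nba ibag hoh kui szl atz blrw
Hunk 4: at line 5 remove [nba] add [hdb] -> 12 lines: yblr oggjw fmzy xbpi dkelo hdb ibag hoh kui szl atz blrw
Hunk 5: at line 4 remove [dkelo,hdb] add [uqu] -> 11 lines: yblr oggjw fmzy xbpi uqu ibag hoh kui szl atz blrw
Hunk 6: at line 2 remove [fmzy] add [bgzck,gnmsm] -> 12 lines: yblr oggjw bgzck gnmsm xbpi uqu ibag hoh kui szl atz blrw

Answer: yblr
oggjw
bgzck
gnmsm
xbpi
uqu
ibag
hoh
kui
szl
atz
blrw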